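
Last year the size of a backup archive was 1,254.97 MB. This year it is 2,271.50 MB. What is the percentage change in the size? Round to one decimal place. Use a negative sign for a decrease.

Change: 2,271.50 − 1,254.97 = 1,016.53.
Relative to the original: 1,016.53 ÷ 1,254.97 ≈ 81.0%.

81.0%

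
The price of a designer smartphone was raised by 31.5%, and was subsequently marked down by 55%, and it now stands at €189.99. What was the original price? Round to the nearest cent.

€321.06

The overall multiplier applied was 1.315 × 0.45 = 0.59175.
So the original price was €189.99 ÷ 0.59175 ≈ €321.06.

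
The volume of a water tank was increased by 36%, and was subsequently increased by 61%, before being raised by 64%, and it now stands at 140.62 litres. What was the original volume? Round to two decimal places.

The overall multiplier applied was 1.36 × 1.61 × 1.64 = 3.590944.
So the original volume was 140.62 ÷ 3.590944 ≈ 39.16 litres.

39.16 litres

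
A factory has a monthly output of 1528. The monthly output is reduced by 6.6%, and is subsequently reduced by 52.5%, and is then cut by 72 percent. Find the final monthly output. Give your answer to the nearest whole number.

190

Apply the 6.6% decrease: 1528 × 0.934 = 1427.152.
Apply the 52.5% decrease: 1427.152 × 0.475 = 677.8972.
72% decrease: 677.8972 × 0.28 = 189.811216 ≈ 190.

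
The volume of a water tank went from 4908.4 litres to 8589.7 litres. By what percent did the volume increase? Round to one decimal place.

Change: 8589.7 − 4908.4 = 3681.3.
Relative to the original: 3681.3 ÷ 4908.4 = 75.0%.
So the volume increased by 75.0%.

75.0%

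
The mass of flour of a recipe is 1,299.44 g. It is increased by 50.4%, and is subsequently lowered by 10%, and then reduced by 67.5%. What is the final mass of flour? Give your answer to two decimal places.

After the 50.4% increase: 1,299.44 × 1.504 = 1954.35776.
Apply the 10% decrease: 1954.35776 × 0.9 = 1758.921984.
Apply the 67.5% decrease: 1758.921984 × 0.325 = 571.6496448 ≈ 571.65.

571.65 g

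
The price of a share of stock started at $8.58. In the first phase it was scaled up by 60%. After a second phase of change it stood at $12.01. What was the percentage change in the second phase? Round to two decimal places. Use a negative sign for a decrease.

-12.51%

After the first phase: $8.58 × 1.6 = $13.728.
Second-phase multiplier: $12.01 ÷ $13.728 ≈ 0.874854.
That is a change of -12.51%.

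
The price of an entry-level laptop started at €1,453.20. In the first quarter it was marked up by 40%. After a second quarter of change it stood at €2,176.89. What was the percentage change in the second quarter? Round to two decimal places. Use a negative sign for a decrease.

After the first quarter: €1,453.20 × 1.4 = €2034.48.
Second-quarter multiplier: €2,176.89 ÷ €2034.48 ≈ 1.069998.
That is a change of 7.00%.

7.00%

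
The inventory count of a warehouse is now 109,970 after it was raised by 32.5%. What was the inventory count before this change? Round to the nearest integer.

82,996

The overall multiplier applied was 1.325.
So the original inventory count was 109,970 ÷ 1.325 ≈ 82,996.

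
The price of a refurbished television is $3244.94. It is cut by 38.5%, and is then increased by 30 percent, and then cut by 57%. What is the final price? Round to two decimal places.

$1115.56

After the 38.5% decrease: $3244.94 × 0.615 = $1995.6381.
Apply the 30% increase: $1995.6381 × 1.3 = $2594.32953.
After the 57% decrease: $2594.32953 × 0.43 = $1115.5616979 ≈ $1115.56.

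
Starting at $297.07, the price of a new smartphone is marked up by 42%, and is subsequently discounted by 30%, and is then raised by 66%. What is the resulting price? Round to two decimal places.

After the 42% increase: $297.07 × 1.42 = $421.8394.
Apply the 30% decrease: $421.8394 × 0.7 = $295.28758.
66% increase: $295.28758 × 1.66 = $490.1773828 ≈ $490.18.

$490.18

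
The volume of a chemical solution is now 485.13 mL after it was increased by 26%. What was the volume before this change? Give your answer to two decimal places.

The overall multiplier applied was 1.26.
So the original volume was 485.13 ÷ 1.26 ≈ 385.02 mL.

385.02 mL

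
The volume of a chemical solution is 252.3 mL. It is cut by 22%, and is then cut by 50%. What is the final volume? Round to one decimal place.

Each change multiplies by a factor: 0.78 × 0.5 = 0.39.
252.3 × 0.39 = 98.397 ≈ 98.4.

98.4 mL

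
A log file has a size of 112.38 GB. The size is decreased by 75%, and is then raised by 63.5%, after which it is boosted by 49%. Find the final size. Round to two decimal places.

68.44 GB

75% decrease: 112.38 × 0.25 = 28.095.
Apply the 63.5% increase: 28.095 × 1.635 = 45.935325.
49% increase: 45.935325 × 1.49 = 68.44363425 ≈ 68.44.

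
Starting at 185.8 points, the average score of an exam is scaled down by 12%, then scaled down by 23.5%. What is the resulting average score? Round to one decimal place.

125.1 points

Apply the 12% decrease: 185.8 × 0.88 = 163.504.
Apply the 23.5% decrease: 163.504 × 0.765 = 125.08056 ≈ 125.1.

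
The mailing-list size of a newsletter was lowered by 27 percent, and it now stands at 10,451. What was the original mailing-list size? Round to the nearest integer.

14,316

The overall multiplier applied was 0.73.
So the original mailing-list size was 10,451 ÷ 0.73 ≈ 14,316.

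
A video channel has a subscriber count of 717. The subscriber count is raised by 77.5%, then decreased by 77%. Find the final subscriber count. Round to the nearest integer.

293

After the 77.5% increase: 717 × 1.775 = 1272.675.
After the 77% decrease: 1272.675 × 0.23 = 292.71525 ≈ 293.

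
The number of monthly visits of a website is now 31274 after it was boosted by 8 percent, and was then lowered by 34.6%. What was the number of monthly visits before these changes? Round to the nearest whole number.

Undoing the 34.6% decrease: 31274 ÷ 0.654 ≈ 47819.571865.
Undoing the 8% increase: 47819.571865 ÷ 1.08 ≈ 44277.

44277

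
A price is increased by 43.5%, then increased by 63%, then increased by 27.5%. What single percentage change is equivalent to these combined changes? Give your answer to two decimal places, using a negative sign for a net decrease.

A 43.5% increase multiplies by 1.435.
Then a 63% increase: 1.435 × 1.63 = 2.33905.
Then a 27.5% increase: 2.33905 × 1.275 = 2.98228875.
Overall factor 2.98228875, i.e. 198.23%.

198.23%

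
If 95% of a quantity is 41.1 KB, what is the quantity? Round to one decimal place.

43.3 KB

41.1 KB ÷ 0.95 ≈ 43.3 KB.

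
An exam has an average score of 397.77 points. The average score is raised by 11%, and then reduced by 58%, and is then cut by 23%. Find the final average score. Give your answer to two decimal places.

After the 11% increase: 397.77 × 1.11 = 441.5247.
After the 58% decrease: 441.5247 × 0.42 = 185.440374.
23% decrease: 185.440374 × 0.77 = 142.78908798 ≈ 142.79.

142.79 points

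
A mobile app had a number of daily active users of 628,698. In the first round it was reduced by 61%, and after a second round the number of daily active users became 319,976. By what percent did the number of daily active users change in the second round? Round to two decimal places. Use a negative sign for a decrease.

30.50%

After the first round: 628,698 × 0.39 = 245192.22.
Second-round multiplier: 319,976 ÷ 245192.22 ≈ 1.305001.
That is a change of 30.50%.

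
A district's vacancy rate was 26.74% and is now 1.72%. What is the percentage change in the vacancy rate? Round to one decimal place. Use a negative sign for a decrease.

-93.6%

The change is 1.72 − 26.74 = -25.02 percentage points.
Relative to the original 26.74%, that is -25.02 ÷ 26.74 ≈ -93.6%.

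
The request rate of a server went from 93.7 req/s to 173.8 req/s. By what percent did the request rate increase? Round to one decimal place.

85.5%

Change: 173.8 − 93.7 = 80.1.
Relative to the original: 80.1 ÷ 93.7 ≈ 85.5%.
So the request rate increased by 85.5%.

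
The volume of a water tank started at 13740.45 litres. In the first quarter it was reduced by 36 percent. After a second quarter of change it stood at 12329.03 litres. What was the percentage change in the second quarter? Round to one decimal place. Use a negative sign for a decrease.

After the first quarter: 13740.45 × 0.64 = 8793.888.
Second-quarter multiplier: 12329.03 ÷ 8793.888 ≈ 1.402.
That is a change of 40.2%.

40.2%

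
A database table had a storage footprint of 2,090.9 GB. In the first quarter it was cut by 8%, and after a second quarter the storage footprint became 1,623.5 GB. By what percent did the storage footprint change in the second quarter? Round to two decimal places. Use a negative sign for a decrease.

After the first quarter: 2,090.9 × 0.92 = 1923.628.
Second-quarter multiplier: 1,623.5 ÷ 1923.628 ≈ 0.843978.
That is a change of -15.60%.

-15.60%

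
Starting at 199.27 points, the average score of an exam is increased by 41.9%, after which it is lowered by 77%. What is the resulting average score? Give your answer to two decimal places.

65.04 points

Each change multiplies by a factor: 1.419 × 0.23 = 0.32637.
199.27 × 0.32637 = 65.0357499 ≈ 65.04.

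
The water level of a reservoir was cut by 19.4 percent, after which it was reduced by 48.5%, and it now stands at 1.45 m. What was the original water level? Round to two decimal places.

Undoing the 48.5% decrease: 1.45 ÷ 0.515 ≈ 2.815534.
Undoing the 19.4% decrease: 2.815534 ÷ 0.806 ≈ 3.49 m.

3.49 m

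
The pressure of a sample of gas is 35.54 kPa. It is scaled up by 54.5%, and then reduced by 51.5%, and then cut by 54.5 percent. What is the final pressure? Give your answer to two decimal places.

12.12 kPa

After the 54.5% increase: 35.54 × 1.545 = 54.9093.
51.5% decrease: 54.9093 × 0.485 = 26.6310105.
54.5% decrease: 26.6310105 × 0.455 = 12.1171097775 ≈ 12.12.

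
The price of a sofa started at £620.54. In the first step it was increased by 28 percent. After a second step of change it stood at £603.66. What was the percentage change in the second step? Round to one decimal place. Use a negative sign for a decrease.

After the first step: £620.54 × 1.28 = £794.2912.
Second-step multiplier: £603.66 ÷ £794.2912 ≈ 0.76.
That is a change of -24.0%.

-24.0%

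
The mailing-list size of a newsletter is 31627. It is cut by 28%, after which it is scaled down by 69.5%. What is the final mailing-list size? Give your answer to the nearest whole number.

6945

Each change multiplies by a factor: 0.72 × 0.305 = 0.2196.
31627 × 0.2196 = 6945.2892 ≈ 6945.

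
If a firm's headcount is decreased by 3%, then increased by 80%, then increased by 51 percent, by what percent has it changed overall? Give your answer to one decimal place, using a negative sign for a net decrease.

A 3% decrease multiplies by 0.97.
Then an 80% increase: 0.97 × 1.8 = 1.746.
Then a 51% increase: 1.746 × 1.51 = 2.63646.
Overall factor 2.63646, i.e. 163.6%.

163.6%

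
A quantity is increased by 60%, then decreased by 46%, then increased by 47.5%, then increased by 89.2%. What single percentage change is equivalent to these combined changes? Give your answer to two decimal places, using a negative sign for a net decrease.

A 60% increase multiplies by 1.6.
Then a 46% decrease: 1.6 × 0.54 = 0.864.
Then a 47.5% increase: 0.864 × 1.475 = 1.2744.
Then an 89.2% increase: 1.2744 × 1.892 = 2.4111648.
Overall factor 2.4111648, i.e. 141.12%.

141.12%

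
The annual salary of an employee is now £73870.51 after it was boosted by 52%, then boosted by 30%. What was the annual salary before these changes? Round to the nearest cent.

The overall multiplier applied was 1.52 × 1.3 = 1.976.
So the original annual salary was £73870.51 ÷ 1.976 ≈ £37383.86.

£37383.86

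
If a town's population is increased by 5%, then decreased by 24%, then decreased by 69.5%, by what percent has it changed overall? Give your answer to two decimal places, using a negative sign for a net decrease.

-75.66%

The combined multiplier is 1.05 × 0.76 × 0.305 = 0.24339.
That corresponds to a decrease of 75.66%.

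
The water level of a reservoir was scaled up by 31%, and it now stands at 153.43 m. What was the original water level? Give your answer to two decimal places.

117.12 m

The overall multiplier applied was 1.31.
So the original water level was 153.43 ÷ 1.31 ≈ 117.12 m.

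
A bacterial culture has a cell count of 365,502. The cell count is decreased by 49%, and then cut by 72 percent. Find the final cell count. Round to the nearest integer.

52,194

After the 49% decrease: 365,502 × 0.51 = 186406.02.
72% decrease: 186406.02 × 0.28 = 52193.6856 ≈ 52,194.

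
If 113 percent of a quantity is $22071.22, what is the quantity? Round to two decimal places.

$19532.05

$22071.22 ÷ 1.13 ≈ $19532.05.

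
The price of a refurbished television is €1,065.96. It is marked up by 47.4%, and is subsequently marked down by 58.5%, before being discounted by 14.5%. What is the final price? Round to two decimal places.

47.4% increase: €1,065.96 × 1.474 = €1571.22504.
After the 58.5% decrease: €1571.22504 × 0.415 = €652.0583916.
After the 14.5% decrease: €652.0583916 × 0.855 = €557.509924818 ≈ €557.51.

€557.51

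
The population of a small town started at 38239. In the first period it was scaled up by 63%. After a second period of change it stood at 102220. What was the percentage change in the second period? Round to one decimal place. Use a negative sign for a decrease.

64.0%

After the first period: 38239 × 1.63 = 62329.57.
Second-period multiplier: 102220 ÷ 62329.57 ≈ 1.63999.
That is a change of 64.0%.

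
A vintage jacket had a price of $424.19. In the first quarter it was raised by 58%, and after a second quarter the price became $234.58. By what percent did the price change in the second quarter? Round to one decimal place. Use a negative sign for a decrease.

-65.0%

After the first quarter: $424.19 × 1.58 = $670.2202.
Second-quarter multiplier: $234.58 ÷ $670.2202 ≈ 0.35.
That is a change of -65.0%.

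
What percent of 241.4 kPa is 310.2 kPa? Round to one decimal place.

128.5%

310.2 kPa ÷ 241.4 kPa ≈ 128.5%.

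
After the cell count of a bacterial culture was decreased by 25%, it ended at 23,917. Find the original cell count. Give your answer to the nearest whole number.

The overall multiplier applied was 0.75.
So the original cell count was 23,917 ÷ 0.75 ≈ 31,889.

31,889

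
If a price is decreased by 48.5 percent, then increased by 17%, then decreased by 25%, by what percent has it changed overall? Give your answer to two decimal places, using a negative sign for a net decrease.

The combined multiplier is 0.515 × 1.17 × 0.75 = 0.4519125.
That corresponds to a decrease of 54.81%.

-54.81%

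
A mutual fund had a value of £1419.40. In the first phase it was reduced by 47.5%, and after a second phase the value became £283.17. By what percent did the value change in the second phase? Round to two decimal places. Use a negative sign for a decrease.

After the first phase: £1419.40 × 0.525 = £745.185.
Second-phase multiplier: £283.17 ÷ £745.185 ≈ 0.38.
That is a change of -62.00%.

-62.00%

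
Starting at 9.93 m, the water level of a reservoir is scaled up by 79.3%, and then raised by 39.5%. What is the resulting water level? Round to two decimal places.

24.84 m

Apply the 79.3% increase: 9.93 × 1.793 = 17.80449.
39.5% increase: 17.80449 × 1.395 = 24.83726355 ≈ 24.84.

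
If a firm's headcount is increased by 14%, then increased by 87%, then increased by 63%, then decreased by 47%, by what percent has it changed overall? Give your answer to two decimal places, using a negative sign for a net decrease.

84.17%

The combined multiplier is 1.14 × 1.87 × 1.63 × 0.53 = 1.84166202.
That corresponds to an increase of 84.17%.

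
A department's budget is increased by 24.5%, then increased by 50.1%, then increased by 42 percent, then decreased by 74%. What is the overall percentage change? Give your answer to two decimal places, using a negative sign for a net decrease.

-31.01%

A 24.5% increase multiplies by 1.245.
Then a 50.1% increase: 1.245 × 1.501 = 1.868745.
Then a 42% increase: 1.868745 × 1.42 = 2.6536179.
Then a 74% decrease: 2.6536179 × 0.26 = 0.689940654.
Overall factor 0.689940654, i.e. -31.01%.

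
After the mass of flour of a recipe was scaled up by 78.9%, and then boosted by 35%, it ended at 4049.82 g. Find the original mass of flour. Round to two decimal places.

The overall multiplier applied was 1.789 × 1.35 = 2.41515.
So the original mass of flour was 4049.82 ÷ 2.41515 ≈ 1676.84 g.

1676.84 g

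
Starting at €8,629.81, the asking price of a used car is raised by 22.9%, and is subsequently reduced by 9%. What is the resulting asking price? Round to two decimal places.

22.9% increase: €8,629.81 × 1.229 = €10606.03649.
After the 9% decrease: €10606.03649 × 0.91 = €9651.4932059 ≈ €9,651.49.

€9,651.49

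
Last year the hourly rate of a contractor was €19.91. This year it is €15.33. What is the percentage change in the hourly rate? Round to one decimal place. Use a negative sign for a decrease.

Change: €15.33 − €19.91 = -€4.58.
Relative to the original: -€4.58 ÷ €19.91 ≈ -23.0%.

-23.0%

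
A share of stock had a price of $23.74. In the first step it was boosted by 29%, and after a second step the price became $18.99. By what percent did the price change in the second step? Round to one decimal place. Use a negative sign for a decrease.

-38.0%

After the first step: $23.74 × 1.29 = $30.6246.
Second-step multiplier: $18.99 ÷ $30.6246 ≈ 0.62009.
That is a change of -38.0%.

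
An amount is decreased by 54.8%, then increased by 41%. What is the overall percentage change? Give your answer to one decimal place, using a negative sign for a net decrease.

The combined multiplier is 0.452 × 1.41 = 0.63732.
That corresponds to a decrease of 36.3%.

-36.3%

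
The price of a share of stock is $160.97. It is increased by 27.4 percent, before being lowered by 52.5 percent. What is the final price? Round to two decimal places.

$97.41

After the 27.4% increase: $160.97 × 1.274 = $205.07578.
Apply the 52.5% decrease: $205.07578 × 0.475 = $97.4109955 ≈ $97.41.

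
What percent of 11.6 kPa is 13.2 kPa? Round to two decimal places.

113.79%

13.2 kPa ÷ 11.6 kPa ≈ 113.79%.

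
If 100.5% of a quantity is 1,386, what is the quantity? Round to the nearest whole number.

1,386 ÷ 1.005 ≈ 1,379.

1,379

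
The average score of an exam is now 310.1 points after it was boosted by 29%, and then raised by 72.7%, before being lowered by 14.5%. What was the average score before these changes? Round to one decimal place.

162.8 points

The overall multiplier applied was 1.29 × 1.727 × 0.855 = 1.90479465.
So the original average score was 310.1 ÷ 1.90479465 ≈ 162.8 points.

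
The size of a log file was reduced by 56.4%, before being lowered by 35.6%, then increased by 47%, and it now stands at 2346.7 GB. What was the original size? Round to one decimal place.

The overall multiplier applied was 0.436 × 0.644 × 1.47 = 0.41275248.
So the original size was 2346.7 ÷ 0.41275248 ≈ 5685.5 GB.

5685.5 GB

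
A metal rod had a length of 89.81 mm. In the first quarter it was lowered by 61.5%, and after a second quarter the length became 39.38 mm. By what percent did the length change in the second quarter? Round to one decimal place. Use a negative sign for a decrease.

After the first quarter: 89.81 × 0.385 = 34.57685.
Second-quarter multiplier: 39.38 ÷ 34.57685 ≈ 1.13891.
That is a change of 13.9%.

13.9%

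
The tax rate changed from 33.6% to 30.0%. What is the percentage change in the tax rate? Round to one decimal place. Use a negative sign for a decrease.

-10.7%

The change is 30.0 − 33.6 = -3.6 percentage points.
Relative to the original 33.6%, that is -3.6 ÷ 33.6 ≈ -10.7%.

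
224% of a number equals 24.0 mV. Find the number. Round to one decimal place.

10.7 mV

24.0 mV ÷ 2.24 ≈ 10.7 mV.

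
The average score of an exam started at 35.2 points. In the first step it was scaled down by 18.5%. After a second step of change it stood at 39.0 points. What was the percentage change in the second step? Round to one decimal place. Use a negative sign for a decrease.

After the first step: 35.2 × 0.815 = 28.688.
Second-step multiplier: 39.0 ÷ 28.688 ≈ 1.35945.
That is a change of 35.9%.

35.9%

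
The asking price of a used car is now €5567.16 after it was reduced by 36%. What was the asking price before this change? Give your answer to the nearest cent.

The overall multiplier applied was 0.64.
So the original asking price was €5567.16 ÷ 0.64 ≈ €8698.69.

€8698.69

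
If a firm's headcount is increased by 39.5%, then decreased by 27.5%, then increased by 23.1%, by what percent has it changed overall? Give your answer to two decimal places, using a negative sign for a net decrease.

The combined multiplier is 1.395 × 0.725 × 1.231 = 1.245002625.
That corresponds to an increase of 24.50%.

24.50%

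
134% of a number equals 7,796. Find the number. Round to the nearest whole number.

7,796 ÷ 1.34 ≈ 5,818.

5,818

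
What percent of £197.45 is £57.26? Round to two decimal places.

29.00%

£57.26 ÷ £197.45 ≈ 29.00%.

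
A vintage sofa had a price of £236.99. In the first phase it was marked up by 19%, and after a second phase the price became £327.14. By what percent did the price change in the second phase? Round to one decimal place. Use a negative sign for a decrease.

16.0%

After the first phase: £236.99 × 1.19 = £282.0181.
Second-phase multiplier: £327.14 ÷ £282.0181 ≈ 1.16.
That is a change of 16.0%.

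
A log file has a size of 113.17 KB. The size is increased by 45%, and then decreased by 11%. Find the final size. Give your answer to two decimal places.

45% increase: 113.17 × 1.45 = 164.0965.
After the 11% decrease: 164.0965 × 0.89 = 146.045885 ≈ 146.05.

146.05 KB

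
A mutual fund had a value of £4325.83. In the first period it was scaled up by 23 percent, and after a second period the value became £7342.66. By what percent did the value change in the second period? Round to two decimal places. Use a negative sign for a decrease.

After the first period: £4325.83 × 1.23 = £5320.7709.
Second-period multiplier: £7342.66 ÷ £5320.7709 ≈ 1.379999.
That is a change of 38.00%.

38.00%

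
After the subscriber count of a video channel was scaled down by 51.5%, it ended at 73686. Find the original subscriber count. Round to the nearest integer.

The overall multiplier applied was 0.485.
So the original subscriber count was 73686 ÷ 0.485 ≈ 151930.

151930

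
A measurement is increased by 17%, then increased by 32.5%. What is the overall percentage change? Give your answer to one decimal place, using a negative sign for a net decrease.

The combined multiplier is 1.17 × 1.325 = 1.55025.
That corresponds to an increase of 55.0%.

55.0%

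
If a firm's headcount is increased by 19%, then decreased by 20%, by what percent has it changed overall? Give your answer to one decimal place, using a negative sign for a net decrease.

-4.8%

The combined multiplier is 1.19 × 0.8 = 0.952.
That corresponds to a decrease of 4.8%.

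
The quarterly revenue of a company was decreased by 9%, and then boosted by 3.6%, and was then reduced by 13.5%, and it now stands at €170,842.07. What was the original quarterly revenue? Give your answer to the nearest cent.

Undoing the 13.5% decrease: €170,842.07 ÷ 0.865 ≈ €197505.283237.
Undoing the 3.6% increase: €197505.283237 ÷ 1.036 ≈ €190642.165287.
Undoing the 9% decrease: €190642.165287 ÷ 0.91 ≈ €209,496.88.

€209,496.88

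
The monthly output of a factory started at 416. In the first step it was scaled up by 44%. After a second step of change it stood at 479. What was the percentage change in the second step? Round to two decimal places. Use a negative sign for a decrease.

-20.04%

After the first step: 416 × 1.44 = 599.04.
Second-step multiplier: 479 ÷ 599.04 ≈ 0.799613.
That is a change of -20.04%.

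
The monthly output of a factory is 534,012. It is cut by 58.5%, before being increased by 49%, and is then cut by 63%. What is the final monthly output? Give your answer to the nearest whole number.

122,176

Each change multiplies by a factor: 0.415 × 1.49 × 0.37 = 0.2287895.
534,012 × 0.2287895 = 122176.338474 ≈ 122,176.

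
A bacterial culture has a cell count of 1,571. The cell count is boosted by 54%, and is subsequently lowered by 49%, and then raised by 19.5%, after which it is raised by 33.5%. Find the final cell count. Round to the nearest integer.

After the 54% increase: 1,571 × 1.54 = 2419.34.
49% decrease: 2419.34 × 0.51 = 1233.8634.
19.5% increase: 1233.8634 × 1.195 = 1474.466763.
Apply the 33.5% increase: 1474.466763 × 1.335 = 1968.413128605 ≈ 1,968.

1,968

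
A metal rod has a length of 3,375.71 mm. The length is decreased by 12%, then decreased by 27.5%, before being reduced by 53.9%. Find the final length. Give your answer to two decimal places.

992.86 mm

12% decrease: 3,375.71 × 0.88 = 2970.6248.
After the 27.5% decrease: 2970.6248 × 0.725 = 2153.70298.
53.9% decrease: 2153.70298 × 0.461 = 992.85707378 ≈ 992.86.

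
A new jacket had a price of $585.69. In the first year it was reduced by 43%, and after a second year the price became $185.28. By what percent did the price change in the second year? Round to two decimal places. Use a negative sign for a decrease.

After the first year: $585.69 × 0.57 = $333.8433.
Second-year multiplier: $185.28 ÷ $333.8433 ≈ 0.554991.
That is a change of -44.50%.

-44.50%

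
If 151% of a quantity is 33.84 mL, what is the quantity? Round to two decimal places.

33.84 mL ÷ 1.51 ≈ 22.41 mL.

22.41 mL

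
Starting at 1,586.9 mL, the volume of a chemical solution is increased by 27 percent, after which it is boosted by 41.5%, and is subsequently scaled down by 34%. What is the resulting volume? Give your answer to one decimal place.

1,882.1 mL

27% increase: 1,586.9 × 1.27 = 2015.363.
41.5% increase: 2015.363 × 1.415 = 2851.738645.
After the 34% decrease: 2851.738645 × 0.66 = 1882.1475057 ≈ 1,882.1.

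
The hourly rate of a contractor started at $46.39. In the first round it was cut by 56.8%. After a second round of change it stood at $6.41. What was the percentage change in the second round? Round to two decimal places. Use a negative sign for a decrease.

After the first round: $46.39 × 0.432 = $20.04048.
Second-round multiplier: $6.41 ÷ $20.04048 ≈ 0.319853.
That is a change of -68.01%.

-68.01%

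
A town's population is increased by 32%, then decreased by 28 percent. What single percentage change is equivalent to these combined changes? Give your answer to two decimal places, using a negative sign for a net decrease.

-4.96%

A 32% increase multiplies by 1.32.
Then a 28% decrease: 1.32 × 0.72 = 0.9504.
Overall factor 0.9504, i.e. -4.96%.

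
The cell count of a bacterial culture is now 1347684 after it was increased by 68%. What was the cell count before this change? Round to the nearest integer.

The overall multiplier applied was 1.68.
So the original cell count was 1347684 ÷ 1.68 ≈ 802193.

802193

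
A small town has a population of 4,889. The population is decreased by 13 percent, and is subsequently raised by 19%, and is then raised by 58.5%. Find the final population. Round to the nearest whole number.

After the 13% decrease: 4,889 × 0.87 = 4253.43.
After the 19% increase: 4253.43 × 1.19 = 5061.5817.
Apply the 58.5% increase: 5061.5817 × 1.585 = 8022.6069945 ≈ 8,023.

8,023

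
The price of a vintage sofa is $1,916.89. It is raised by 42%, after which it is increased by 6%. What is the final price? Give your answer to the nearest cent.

$2,885.30

Apply the 42% increase: $1,916.89 × 1.42 = $2721.9838.
After the 6% increase: $2721.9838 × 1.06 = $2885.302828 ≈ $2,885.30.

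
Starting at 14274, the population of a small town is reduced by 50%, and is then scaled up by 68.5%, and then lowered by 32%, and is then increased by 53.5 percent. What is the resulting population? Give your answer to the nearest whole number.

50% decrease: 14274 × 0.5 = 7137.
Apply the 68.5% increase: 7137 × 1.685 = 12025.845.
32% decrease: 12025.845 × 0.68 = 8177.5746.
53.5% increase: 8177.5746 × 1.535 = 12552.577011 ≈ 12553.

12553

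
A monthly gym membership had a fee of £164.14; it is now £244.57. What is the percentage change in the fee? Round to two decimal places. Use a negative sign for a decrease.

Change: £244.57 − £164.14 = £80.43.
Relative to the original: £80.43 ÷ £164.14 ≈ 49.00%.

49.00%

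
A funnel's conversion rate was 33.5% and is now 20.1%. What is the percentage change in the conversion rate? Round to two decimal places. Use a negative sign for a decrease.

-40.00%

The change is 20.1 − 33.5 = -13.4 percentage points.
Relative to the original 33.5%, that is -13.4 ÷ 33.5 = -40.00%.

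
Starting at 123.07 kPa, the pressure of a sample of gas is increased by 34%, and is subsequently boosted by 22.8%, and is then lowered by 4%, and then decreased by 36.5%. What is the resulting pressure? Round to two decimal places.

Each change multiplies by a factor: 1.34 × 1.228 × 0.96 × 0.635 = 1.003108992.
123.07 × 1.003108992 = 123.45262364544 ≈ 123.45.

123.45 kPa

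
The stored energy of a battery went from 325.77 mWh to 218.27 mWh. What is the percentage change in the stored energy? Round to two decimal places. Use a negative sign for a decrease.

Change: 218.27 − 325.77 = -107.50.
Relative to the original: -107.50 ÷ 325.77 ≈ -33.00%.

-33.00%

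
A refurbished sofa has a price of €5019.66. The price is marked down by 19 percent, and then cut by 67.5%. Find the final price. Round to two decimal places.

Each change multiplies by a factor: 0.81 × 0.325 = 0.26325.
€5019.66 × 0.26325 = €1321.425495 ≈ €1321.43.

€1321.43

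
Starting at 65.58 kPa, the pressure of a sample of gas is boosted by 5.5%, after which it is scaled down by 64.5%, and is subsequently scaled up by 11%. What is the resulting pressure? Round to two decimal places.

After the 5.5% increase: 65.58 × 1.055 = 69.1869.
Apply the 64.5% decrease: 69.1869 × 0.355 = 24.5613495.
After the 11% increase: 24.5613495 × 1.11 = 27.263097945 ≈ 27.26.

27.26 kPa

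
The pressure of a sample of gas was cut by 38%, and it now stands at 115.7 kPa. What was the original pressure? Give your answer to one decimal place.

186.6 kPa

The overall multiplier applied was 0.62.
So the original pressure was 115.7 ÷ 0.62 ≈ 186.6 kPa.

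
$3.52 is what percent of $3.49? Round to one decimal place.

$3.52 ÷ $3.49 ≈ 100.9%.

100.9%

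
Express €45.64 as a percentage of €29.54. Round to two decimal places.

€45.64 ÷ €29.54 ≈ 154.50%.

154.50%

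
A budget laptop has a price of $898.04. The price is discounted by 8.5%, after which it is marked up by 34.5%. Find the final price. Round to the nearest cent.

$1105.20

Each change multiplies by a factor: 0.915 × 1.345 = 1.230675.
$898.04 × 1.230675 = $1105.195377 ≈ $1105.20.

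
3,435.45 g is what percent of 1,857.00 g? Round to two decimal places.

3,435.45 g ÷ 1,857.00 g = 185.00%.

185.00%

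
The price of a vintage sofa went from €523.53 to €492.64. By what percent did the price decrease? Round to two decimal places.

Change: €492.64 − €523.53 = -€30.89.
Relative to the original: -€30.89 ÷ €523.53 ≈ -5.90%.
So the price decreased by 5.90%.

5.90%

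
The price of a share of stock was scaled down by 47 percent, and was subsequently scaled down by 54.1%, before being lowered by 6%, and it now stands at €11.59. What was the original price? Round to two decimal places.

€50.68

Undoing the 6% decrease: €11.59 ÷ 0.94 ≈ €12.329787.
Undoing the 54.1% decrease: €12.329787 ÷ 0.459 ≈ €26.862281.
Undoing the 47% decrease: €26.862281 ÷ 0.53 ≈ €50.68.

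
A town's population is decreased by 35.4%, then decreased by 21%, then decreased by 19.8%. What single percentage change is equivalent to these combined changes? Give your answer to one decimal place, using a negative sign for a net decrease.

-59.1%

A 35.4% decrease multiplies by 0.646.
Then a 21% decrease: 0.646 × 0.79 = 0.51034.
Then a 19.8% decrease: 0.51034 × 0.802 = 0.40929268.
Overall factor 0.40929268, i.e. -59.1%.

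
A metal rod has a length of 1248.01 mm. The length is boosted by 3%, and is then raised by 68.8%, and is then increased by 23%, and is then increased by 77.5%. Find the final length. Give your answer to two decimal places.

Apply the 3% increase: 1248.01 × 1.03 = 1285.4503.
Apply the 68.8% increase: 1285.4503 × 1.688 = 2169.8401064.
23% increase: 2169.8401064 × 1.23 = 2668.903330872.
77.5% increase: 2668.903330872 × 1.775 = 4737.3034122978 ≈ 4737.30.

4737.30 mm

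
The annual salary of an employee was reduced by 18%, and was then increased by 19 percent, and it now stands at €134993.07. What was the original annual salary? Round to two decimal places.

Undoing the 19% increase: €134993.07 ÷ 1.19 ≈ €113439.554622.
Undoing the 18% decrease: €113439.554622 ÷ 0.82 ≈ €138340.92.

€138340.92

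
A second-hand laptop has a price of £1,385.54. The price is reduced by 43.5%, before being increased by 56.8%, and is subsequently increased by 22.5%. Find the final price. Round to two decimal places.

£1,503.66

Apply the 43.5% decrease: £1,385.54 × 0.565 = £782.8301.
Apply the 56.8% increase: £782.8301 × 1.568 = £1227.4775968.
22.5% increase: £1227.4775968 × 1.225 = £1503.66005608 ≈ £1,503.66.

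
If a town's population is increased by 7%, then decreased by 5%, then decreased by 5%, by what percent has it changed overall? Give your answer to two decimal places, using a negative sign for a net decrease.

-3.43%

The combined multiplier is 1.07 × 0.95 × 0.95 = 0.965675.
That corresponds to a decrease of 3.43%.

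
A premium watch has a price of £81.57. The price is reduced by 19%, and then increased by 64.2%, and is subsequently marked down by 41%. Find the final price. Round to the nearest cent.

£64.01

19% decrease: £81.57 × 0.81 = £66.0717.
After the 64.2% increase: £66.0717 × 1.642 = £108.4897314.
41% decrease: £108.4897314 × 0.59 = £64.008941526 ≈ £64.01.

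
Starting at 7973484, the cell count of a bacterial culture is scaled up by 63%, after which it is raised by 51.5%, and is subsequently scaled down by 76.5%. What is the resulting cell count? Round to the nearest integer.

4627178

63% increase: 7973484 × 1.63 = 12996778.92.
51.5% increase: 12996778.92 × 1.515 = 19690120.0638.
After the 76.5% decrease: 19690120.0638 × 0.235 = 4627178.214993 ≈ 4627178.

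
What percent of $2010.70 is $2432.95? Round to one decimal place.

121.0%

$2432.95 ÷ $2010.70 ≈ 121.0%.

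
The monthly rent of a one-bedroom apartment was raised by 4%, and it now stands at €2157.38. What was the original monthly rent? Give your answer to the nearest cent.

€2074.40

The overall multiplier applied was 1.04.
So the original monthly rent was €2157.38 ÷ 1.04 ≈ €2074.40.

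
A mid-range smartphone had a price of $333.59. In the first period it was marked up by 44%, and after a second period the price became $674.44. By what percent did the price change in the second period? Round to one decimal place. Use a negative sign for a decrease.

After the first period: $333.59 × 1.44 = $480.3696.
Second-period multiplier: $674.44 ÷ $480.3696 ≈ 1.404.
That is a change of 40.4%.

40.4%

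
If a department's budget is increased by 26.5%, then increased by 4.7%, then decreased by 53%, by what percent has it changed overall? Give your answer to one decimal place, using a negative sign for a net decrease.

-37.8%

The combined multiplier is 1.265 × 1.047 × 0.47 = 0.62249385.
That corresponds to a decrease of 37.8%.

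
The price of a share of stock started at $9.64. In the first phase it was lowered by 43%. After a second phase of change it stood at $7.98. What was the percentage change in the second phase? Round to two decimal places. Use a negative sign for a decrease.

After the first phase: $9.64 × 0.57 = $5.4948.
Second-phase multiplier: $7.98 ÷ $5.4948 ≈ 1.452282.
That is a change of 45.23%.

45.23%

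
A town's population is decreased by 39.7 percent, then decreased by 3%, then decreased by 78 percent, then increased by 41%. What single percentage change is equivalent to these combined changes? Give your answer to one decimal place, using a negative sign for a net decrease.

A 39.7% decrease multiplies by 0.603.
Then a 3% decrease: 0.603 × 0.97 = 0.58491.
Then a 78% decrease: 0.58491 × 0.22 = 0.1286802.
Then a 41% increase: 0.1286802 × 1.41 = 0.181439082.
Overall factor 0.181439082, i.e. -81.9%.

-81.9%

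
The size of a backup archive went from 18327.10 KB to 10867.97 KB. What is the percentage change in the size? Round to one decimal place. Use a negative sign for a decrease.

-40.7%

Change: 10867.97 − 18327.10 = -7459.13.
Relative to the original: -7459.13 ÷ 18327.10 ≈ -40.7%.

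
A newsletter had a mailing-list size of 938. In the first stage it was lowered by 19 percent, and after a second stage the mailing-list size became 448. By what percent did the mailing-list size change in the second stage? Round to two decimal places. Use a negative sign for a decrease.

After the first stage: 938 × 0.81 = 759.78.
Second-stage multiplier: 448 ÷ 759.78 ≈ 0.589644.
That is a change of -41.04%.

-41.04%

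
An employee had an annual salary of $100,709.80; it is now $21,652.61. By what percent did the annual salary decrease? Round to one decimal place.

78.5%

Change: $21,652.61 − $100,709.80 = -$79,057.19.
Relative to the original: -$79,057.19 ÷ $100,709.80 ≈ -78.5%.
So the annual salary decreased by 78.5%.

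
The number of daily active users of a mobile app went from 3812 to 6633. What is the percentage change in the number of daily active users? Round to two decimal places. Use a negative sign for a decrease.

74.00%

Change: 6633 − 3812 = 2821.
Relative to the original: 2821 ÷ 3812 ≈ 74.00%.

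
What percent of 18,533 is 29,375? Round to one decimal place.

158.5%

29,375 ÷ 18,533 ≈ 158.5%.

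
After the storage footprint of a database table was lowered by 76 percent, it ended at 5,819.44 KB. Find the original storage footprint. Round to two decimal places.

The overall multiplier applied was 0.24.
So the original storage footprint was 5,819.44 ÷ 0.24 ≈ 24,247.67 KB.

24,247.67 KB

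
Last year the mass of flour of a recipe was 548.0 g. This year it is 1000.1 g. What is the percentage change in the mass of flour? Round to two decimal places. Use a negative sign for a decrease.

82.50%

Change: 1000.1 − 548.0 = 452.1.
Relative to the original: 452.1 ÷ 548.0 = 82.50%.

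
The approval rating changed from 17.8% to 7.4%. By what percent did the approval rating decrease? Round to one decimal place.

58.4%

The change is 7.4 − 17.8 = -10.4 percentage points.
Relative to the original 17.8%, that is -10.4 ÷ 17.8 ≈ -58.4%.
So the approval rating fell by 58.4%.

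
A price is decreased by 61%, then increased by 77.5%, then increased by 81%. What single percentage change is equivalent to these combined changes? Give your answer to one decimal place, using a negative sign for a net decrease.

25.3%

The combined multiplier is 0.39 × 1.775 × 1.81 = 1.2529725.
That corresponds to an increase of 25.3%.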